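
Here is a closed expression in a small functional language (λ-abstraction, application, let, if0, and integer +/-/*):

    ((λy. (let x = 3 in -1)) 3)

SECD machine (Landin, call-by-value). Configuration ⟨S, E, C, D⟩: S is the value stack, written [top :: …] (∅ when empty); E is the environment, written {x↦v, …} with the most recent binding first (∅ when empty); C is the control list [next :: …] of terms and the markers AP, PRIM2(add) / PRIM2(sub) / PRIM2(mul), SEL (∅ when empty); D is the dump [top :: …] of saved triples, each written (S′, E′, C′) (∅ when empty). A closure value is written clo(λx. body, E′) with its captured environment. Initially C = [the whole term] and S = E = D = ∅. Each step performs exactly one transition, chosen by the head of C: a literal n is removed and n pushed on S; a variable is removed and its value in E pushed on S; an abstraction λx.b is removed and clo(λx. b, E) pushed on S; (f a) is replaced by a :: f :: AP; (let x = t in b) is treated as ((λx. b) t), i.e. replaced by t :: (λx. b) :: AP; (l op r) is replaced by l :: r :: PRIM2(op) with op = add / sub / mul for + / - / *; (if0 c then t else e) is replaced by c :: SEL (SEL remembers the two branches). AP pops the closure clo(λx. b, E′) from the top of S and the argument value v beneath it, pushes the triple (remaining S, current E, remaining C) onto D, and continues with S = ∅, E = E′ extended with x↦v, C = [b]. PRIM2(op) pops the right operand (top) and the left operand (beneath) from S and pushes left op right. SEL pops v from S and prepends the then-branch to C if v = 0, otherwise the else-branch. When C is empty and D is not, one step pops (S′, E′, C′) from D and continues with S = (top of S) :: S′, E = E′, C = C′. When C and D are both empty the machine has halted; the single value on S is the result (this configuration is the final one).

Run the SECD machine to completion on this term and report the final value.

t=0: [S=∅ | E=∅ | C=[((λy. (let x = 3 in -1)) 3)] | D=∅]
t=1: [S=∅ | E=∅ | C=[3 :: (λy. (let x = 3 in -1)) :: AP] | D=∅]
t=2: [S=[3] | E=∅ | C=[(λy. (let x = 3 in -1)) :: AP] | D=∅]
t=3: [S=[clo(λy. (let x = 3 in -1), ∅) :: 3] | E=∅ | C=[AP] | D=∅]
t=4: [S=∅ | E={y↦3} | C=[(let x = 3 in -1)] | D=[(∅, ∅, ∅)]]
t=5: [S=∅ | E={y↦3} | C=[3 :: (λx. -1) :: AP] | D=[(∅, ∅, ∅)]]
t=6: [S=[3] | E={y↦3} | C=[(λx. -1) :: AP] | D=[(∅, ∅, ∅)]]
t=7: [S=[clo(λx. -1, {y↦3}) :: 3] | E={y↦3} | C=[AP] | D=[(∅, ∅, ∅)]]
t=8: [S=∅ | E={x↦3, y↦3} | C=[-1] | D=[(∅, {y↦3}, ∅) :: (∅, ∅, ∅)]]
t=9: [S=[-1] | E={x↦3, y↦3} | C=∅ | D=[(∅, {y↦3}, ∅) :: (∅, ∅, ∅)]]
t=10: [S=[-1] | E={y↦3} | C=∅ | D=[(∅, ∅, ∅)]]
t=11: [S=[-1] | E=∅ | C=∅ | D=∅]
→ final value -1

Answer: -1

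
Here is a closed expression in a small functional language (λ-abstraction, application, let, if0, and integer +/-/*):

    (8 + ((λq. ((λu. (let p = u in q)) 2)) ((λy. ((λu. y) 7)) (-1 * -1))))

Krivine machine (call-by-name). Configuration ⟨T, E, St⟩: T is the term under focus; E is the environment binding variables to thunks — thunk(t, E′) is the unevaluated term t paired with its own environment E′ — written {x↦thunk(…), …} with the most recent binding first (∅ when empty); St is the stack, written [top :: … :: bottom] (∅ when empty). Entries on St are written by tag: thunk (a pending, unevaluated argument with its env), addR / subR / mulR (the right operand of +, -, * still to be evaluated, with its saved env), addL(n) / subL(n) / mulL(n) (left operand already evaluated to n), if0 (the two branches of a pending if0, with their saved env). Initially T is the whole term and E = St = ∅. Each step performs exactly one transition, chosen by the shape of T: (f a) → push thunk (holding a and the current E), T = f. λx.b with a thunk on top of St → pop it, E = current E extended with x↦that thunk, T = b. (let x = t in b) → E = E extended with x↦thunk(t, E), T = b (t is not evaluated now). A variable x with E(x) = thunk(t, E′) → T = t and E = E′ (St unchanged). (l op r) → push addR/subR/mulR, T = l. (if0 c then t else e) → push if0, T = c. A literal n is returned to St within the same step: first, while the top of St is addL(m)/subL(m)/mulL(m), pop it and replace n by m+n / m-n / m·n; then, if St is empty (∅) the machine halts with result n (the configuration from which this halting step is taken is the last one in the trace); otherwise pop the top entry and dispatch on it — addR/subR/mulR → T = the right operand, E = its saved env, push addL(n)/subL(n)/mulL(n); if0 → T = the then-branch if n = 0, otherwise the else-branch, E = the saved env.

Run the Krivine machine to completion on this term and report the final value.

[0] <T=(8 + ((λq. ((λu. (let p = u in q)) 2)) ((λy. ((λu. y) 7)) (-1 * -1)))), E=∅, St=∅>
[1] <T=8, E=∅, St=[addR]>
[2] <T=((λq. ((λu. (let p = u in q)) 2)) ((λy. ((λu. y) 7)) (-1 * -1))), E=∅, St=[addL(8)]>
[3] <T=(λq. ((λu. (let p = u in q)) 2)), E=∅, St=[thunk :: addL(8)]>
[4] <T=((λu. (let p = u in q)) 2), E={q↦thunk(((λy. ((λu. y) 7)) (-1 * -1)), ∅)}, St=[addL(8)]>
[5] <T=(λu. (let p = u in q)), E={q↦thunk(((λy. ((λu. y) 7)) (-1 * -1)), ∅)}, St=[thunk :: addL(8)]>
[6] <T=(let p = u in q), E={u↦thunk(2, {q↦thunk(((λy. ((λu. y) 7)) (-1 * -1)), ∅)}), q↦thunk(((λy. ((λu. y) 7)) (-1 * -1)), ∅)}, St=[addL(8)]>
[7] <T=q, E={p↦thunk(u, {u↦thunk(2, {q↦thunk(((λy. ((λu. y) 7)) (-1 * -1)), ∅)}), q↦thunk(((λy. ((λu. y) 7)) (-1 * -1)), ∅)}), u↦thunk(2, {q↦thunk(((λy. ((λu. y) 7)) (-1 * -1)), ∅)}), q↦thunk(((λy. ((λu. y) 7)) (-1 * -1)), ∅)}, St=[addL(8)]>
[8] <T=((λy. ((λu. y) 7)) (-1 * -1)), E=∅, St=[addL(8)]>
[9] <T=(λy. ((λu. y) 7)), E=∅, St=[thunk :: addL(8)]>
[10] <T=((λu. y) 7), E={y↦thunk((-1 * -1), ∅)}, St=[addL(8)]>
[11] <T=(λu. y), E={y↦thunk((-1 * -1), ∅)}, St=[thunk :: addL(8)]>
[12] <T=y, E={u↦thunk(7, {y↦thunk((-1 * -1), ∅)}), y↦thunk((-1 * -1), ∅)}, St=[addL(8)]>
[13] <T=(-1 * -1), E=∅, St=[addL(8)]>
[14] <T=-1, E=∅, St=[mulR :: addL(8)]>
[15] <T=-1, E=∅, St=[mulL(-1) :: addL(8)]>
→ final value 9

Answer: 9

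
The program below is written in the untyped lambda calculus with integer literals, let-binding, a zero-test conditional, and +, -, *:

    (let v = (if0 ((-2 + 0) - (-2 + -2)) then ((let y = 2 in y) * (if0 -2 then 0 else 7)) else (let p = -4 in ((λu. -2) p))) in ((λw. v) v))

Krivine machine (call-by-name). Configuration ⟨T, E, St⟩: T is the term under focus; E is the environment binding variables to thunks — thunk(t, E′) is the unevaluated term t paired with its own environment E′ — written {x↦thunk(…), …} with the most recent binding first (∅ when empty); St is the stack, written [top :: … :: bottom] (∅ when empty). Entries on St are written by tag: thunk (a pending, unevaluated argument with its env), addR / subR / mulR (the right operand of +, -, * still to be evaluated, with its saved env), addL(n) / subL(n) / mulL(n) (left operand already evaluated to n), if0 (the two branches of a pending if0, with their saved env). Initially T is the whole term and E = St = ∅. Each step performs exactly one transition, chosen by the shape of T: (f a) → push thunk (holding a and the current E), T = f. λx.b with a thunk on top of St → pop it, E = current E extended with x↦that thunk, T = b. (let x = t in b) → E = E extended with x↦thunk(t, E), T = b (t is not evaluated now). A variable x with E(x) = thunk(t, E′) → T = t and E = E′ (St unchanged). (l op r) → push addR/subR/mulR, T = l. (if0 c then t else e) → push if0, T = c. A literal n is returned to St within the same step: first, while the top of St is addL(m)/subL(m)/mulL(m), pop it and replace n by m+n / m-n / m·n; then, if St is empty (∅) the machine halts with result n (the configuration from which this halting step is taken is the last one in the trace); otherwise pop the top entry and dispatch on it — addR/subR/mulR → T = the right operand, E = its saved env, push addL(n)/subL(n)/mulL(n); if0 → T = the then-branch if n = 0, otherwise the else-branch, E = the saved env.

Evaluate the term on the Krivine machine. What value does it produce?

t=0: ⟨T=(let v = (if0 ((-2 + 0) - (-2 + -2)) then ((let y = 2 in y) * (if0 -2 then 0 else 7)) else (let p = -4 in ((λu. -2) p))) in ((λw. v) v)); E=∅; St=∅⟩
t=1: ⟨T=((λw. v) v); E={v↦thunk((if0 ((-2 + 0) - (-2 + -2)) then ((let y = 2 in y) * (if0 -2 then 0 else 7)) else (let p = -4 in ((λu. -2) p))), ∅)}; St=∅⟩
t=2: ⟨T=(λw. v); E={v↦thunk((if0 ((-2 + 0) - (-2 + -2)) then ((let y = 2 in y) * (if0 -2 then 0 else 7)) else (let p = -4 in ((λu. -2) p))), ∅)}; St=[thunk]⟩
t=3: ⟨T=v; E={w↦thunk(v, {v↦thunk((if0 ((-2 + 0) - (-2 + -2)) then ((let y = 2 in y) * (if0 -2 then 0 else 7)) else (let p = -4 in ((λu. -2) p))), ∅)}), v↦thunk((if0 ((-2 + 0) - (-2 + -2)) then ((let y = 2 in y) * (if0 -2 then 0 else 7)) else (let p = -4 in ((λu. -2) p))), ∅)}; St=∅⟩
t=4: ⟨T=(if0 ((-2 + 0) - (-2 + -2)) then ((let y = 2 in y) * (if0 -2 then 0 else 7)) else (let p = -4 in ((λu. -2) p))); E=∅; St=∅⟩
t=5: ⟨T=((-2 + 0) - (-2 + -2)); E=∅; St=[if0]⟩
t=6: ⟨T=(-2 + 0); E=∅; St=[subR :: if0]⟩
t=7: ⟨T=-2; E=∅; St=[addR :: subR :: if0]⟩
t=8: ⟨T=0; E=∅; St=[addL(-2) :: subR :: if0]⟩
t=9: ⟨T=(-2 + -2); E=∅; St=[subL(-2) :: if0]⟩
t=10: ⟨T=-2; E=∅; St=[addR :: subL(-2) :: if0]⟩
t=11: ⟨T=-2; E=∅; St=[addL(-2) :: subL(-2) :: if0]⟩
t=12: ⟨T=(let p = -4 in ((λu. -2) p)); E=∅; St=∅⟩
t=13: ⟨T=((λu. -2) p); E={p↦thunk(-4, ∅)}; St=∅⟩
t=14: ⟨T=(λu. -2); E={p↦thunk(-4, ∅)}; St=[thunk]⟩
t=15: ⟨T=-2; E={u↦thunk(p, {p↦thunk(-4, ∅)}), p↦thunk(-4, ∅)}; St=∅⟩
→ final value -2

Answer: -2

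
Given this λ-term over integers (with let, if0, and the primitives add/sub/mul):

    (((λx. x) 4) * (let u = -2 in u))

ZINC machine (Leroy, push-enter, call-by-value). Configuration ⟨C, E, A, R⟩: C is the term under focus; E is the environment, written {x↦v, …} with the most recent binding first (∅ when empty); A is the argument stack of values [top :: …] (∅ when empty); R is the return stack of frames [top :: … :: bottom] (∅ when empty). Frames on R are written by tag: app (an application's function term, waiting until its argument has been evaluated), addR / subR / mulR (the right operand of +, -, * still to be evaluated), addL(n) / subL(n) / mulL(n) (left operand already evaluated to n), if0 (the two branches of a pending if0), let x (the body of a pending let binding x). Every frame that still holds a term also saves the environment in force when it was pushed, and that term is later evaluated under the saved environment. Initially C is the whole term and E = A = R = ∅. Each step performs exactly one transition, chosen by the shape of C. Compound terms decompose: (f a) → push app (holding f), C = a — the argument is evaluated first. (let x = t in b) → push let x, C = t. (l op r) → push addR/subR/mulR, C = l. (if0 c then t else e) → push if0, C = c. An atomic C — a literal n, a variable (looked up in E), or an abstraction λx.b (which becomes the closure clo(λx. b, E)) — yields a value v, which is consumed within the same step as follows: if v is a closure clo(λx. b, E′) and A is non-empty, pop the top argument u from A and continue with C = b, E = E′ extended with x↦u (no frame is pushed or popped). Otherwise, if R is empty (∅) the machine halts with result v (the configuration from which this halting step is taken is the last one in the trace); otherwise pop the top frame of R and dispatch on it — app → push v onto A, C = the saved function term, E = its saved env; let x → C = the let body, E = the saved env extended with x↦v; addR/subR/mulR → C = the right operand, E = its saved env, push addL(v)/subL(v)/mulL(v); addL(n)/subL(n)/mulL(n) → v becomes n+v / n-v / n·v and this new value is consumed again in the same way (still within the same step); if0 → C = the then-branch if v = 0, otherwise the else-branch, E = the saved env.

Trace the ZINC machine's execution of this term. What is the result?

t=0: [C=(((λx. x) 4) * (let u = -2 in u)) | E=∅ | A=∅ | R=∅]
t=1: [C=((λx. x) 4) | E=∅ | A=∅ | R=[mulR]]
t=2: [C=4 | E=∅ | A=∅ | R=[app :: mulR]]
t=3: [C=(λx. x) | E=∅ | A=[4] | R=[mulR]]
t=4: [C=x | E={x↦4} | A=∅ | R=[mulR]]
t=5: [C=(let u = -2 in u) | E=∅ | A=∅ | R=[mulL(4)]]
t=6: [C=-2 | E=∅ | A=∅ | R=[let u :: mulL(4)]]
t=7: [C=u | E={u↦-2} | A=∅ | R=[mulL(4)]]
→ final value -8

Answer: -8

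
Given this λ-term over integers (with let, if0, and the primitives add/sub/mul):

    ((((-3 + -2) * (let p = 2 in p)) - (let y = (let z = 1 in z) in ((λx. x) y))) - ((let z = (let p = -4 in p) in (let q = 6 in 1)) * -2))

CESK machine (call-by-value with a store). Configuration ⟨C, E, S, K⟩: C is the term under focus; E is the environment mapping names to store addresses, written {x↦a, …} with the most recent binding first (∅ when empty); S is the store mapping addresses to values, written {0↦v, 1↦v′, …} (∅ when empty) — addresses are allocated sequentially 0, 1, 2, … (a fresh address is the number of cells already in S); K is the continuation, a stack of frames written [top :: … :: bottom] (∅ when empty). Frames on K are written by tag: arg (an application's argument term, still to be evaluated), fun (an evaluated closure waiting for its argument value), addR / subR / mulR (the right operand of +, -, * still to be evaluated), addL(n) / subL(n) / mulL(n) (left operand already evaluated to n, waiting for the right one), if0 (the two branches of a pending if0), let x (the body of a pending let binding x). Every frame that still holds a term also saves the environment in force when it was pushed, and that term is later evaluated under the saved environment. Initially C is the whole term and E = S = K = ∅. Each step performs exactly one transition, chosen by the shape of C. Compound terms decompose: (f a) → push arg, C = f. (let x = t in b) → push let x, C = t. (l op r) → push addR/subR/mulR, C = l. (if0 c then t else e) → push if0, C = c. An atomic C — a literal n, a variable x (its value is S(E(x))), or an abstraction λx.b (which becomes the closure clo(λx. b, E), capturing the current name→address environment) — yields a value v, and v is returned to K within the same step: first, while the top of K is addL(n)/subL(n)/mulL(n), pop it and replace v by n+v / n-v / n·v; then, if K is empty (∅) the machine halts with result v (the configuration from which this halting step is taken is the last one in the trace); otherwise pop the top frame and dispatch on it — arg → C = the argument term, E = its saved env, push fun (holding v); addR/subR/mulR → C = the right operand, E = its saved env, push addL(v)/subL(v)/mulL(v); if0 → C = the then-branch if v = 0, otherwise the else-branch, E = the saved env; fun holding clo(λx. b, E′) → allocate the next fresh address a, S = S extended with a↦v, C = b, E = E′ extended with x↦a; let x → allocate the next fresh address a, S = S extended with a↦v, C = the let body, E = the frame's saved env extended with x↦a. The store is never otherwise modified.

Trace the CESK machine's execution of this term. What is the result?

[0] [C=((((-3 + -2) * (let p = 2 in p)) - (let y = (let z = 1 in z) in ((λx. x) y))) - ((let z = (let p = -4 in p) in (let q = 6 in 1)) * -2)) | E=∅ | S=∅ | K=∅]
[1] [C=(((-3 + -2) * (let p = 2 in p)) - (let y = (let z = 1 in z) in ((λx. x) y))) | E=∅ | S=∅ | K=[subR]]
[2] [C=((-3 + -2) * (let p = 2 in p)) | E=∅ | S=∅ | K=[subR :: subR]]
[3] [C=(-3 + -2) | E=∅ | S=∅ | K=[mulR :: subR :: subR]]
[4] [C=-3 | E=∅ | S=∅ | K=[addR :: mulR :: subR :: subR]]
[5] [C=-2 | E=∅ | S=∅ | K=[addL(-3) :: mulR :: subR :: subR]]
[6] [C=(let p = 2 in p) | E=∅ | S=∅ | K=[mulL(-5) :: subR :: subR]]
[7] [C=2 | E=∅ | S=∅ | K=[let p :: mulL(-5) :: subR :: subR]]
[8] [C=p | E={p↦0} | S={0↦2} | K=[mulL(-5) :: subR :: subR]]
[9] [C=(let y = (let z = 1 in z) in ((λx. x) y)) | E=∅ | S={0↦2} | K=[subL(-10) :: subR]]
[10] [C=(let z = 1 in z) | E=∅ | S={0↦2} | K=[let y :: subL(-10) :: subR]]
[11] [C=1 | E=∅ | S={0↦2} | K=[let z :: let y :: subL(-10) :: subR]]
[12] [C=z | E={z↦1} | S={0↦2, 1↦1} | K=[let y :: subL(-10) :: subR]]
[13] [C=((λx. x) y) | E={y↦2} | S={0↦2, 1↦1, 2↦1} | K=[subL(-10) :: subR]]
[14] [C=(λx. x) | E={y↦2} | S={0↦2, 1↦1, 2↦1} | K=[arg :: subL(-10) :: subR]]
[15] [C=y | E={y↦2} | S={0↦2, 1↦1, 2↦1} | K=[fun :: subL(-10) :: subR]]
[16] [C=x | E={x↦3, y↦2} | S={0↦2, 1↦1, 2↦1, 3↦1} | K=[subL(-10) :: subR]]
[17] [C=((let z = (let p = -4 in p) in (let q = 6 in 1)) * -2) | E=∅ | S={0↦2, 1↦1, 2↦1, 3↦1} | K=[subL(-11)]]
[18] [C=(let z = (let p = -4 in p) in (let q = 6 in 1)) | E=∅ | S={0↦2, 1↦1, 2↦1, 3↦1} | K=[mulR :: subL(-11)]]
[19] [C=(let p = -4 in p) | E=∅ | S={0↦2, 1↦1, 2↦1, 3↦1} | K=[let z :: mulR :: subL(-11)]]
[20] [C=-4 | E=∅ | S={0↦2, 1↦1, 2↦1, 3↦1} | K=[let p :: let z :: mulR :: subL(-11)]]
[21] [C=p | E={p↦4} | S={0↦2, 1↦1, 2↦1, 3↦1, 4↦-4} | K=[let z :: mulR :: subL(-11)]]
[22] [C=(let q = 6 in 1) | E={z↦5} | S={0↦2, 1↦1, 2↦1, 3↦1, 4↦-4, 5↦-4} | K=[mulR :: subL(-11)]]
[23] [C=6 | E={z↦5} | S={0↦2, 1↦1, 2↦1, 3↦1, 4↦-4, 5↦-4} | K=[let q :: mulR :: subL(-11)]]
[24] [C=1 | E={q↦6, z↦5} | S={0↦2, 1↦1, 2↦1, 3↦1, 4↦-4, 5↦-4, 6↦6} | K=[mulR :: subL(-11)]]
[25] [C=-2 | E=∅ | S={0↦2, 1↦1, 2↦1, 3↦1, 4↦-4, 5↦-4, 6↦6} | K=[mulL(1) :: subL(-11)]]
→ final value -9

Answer: -9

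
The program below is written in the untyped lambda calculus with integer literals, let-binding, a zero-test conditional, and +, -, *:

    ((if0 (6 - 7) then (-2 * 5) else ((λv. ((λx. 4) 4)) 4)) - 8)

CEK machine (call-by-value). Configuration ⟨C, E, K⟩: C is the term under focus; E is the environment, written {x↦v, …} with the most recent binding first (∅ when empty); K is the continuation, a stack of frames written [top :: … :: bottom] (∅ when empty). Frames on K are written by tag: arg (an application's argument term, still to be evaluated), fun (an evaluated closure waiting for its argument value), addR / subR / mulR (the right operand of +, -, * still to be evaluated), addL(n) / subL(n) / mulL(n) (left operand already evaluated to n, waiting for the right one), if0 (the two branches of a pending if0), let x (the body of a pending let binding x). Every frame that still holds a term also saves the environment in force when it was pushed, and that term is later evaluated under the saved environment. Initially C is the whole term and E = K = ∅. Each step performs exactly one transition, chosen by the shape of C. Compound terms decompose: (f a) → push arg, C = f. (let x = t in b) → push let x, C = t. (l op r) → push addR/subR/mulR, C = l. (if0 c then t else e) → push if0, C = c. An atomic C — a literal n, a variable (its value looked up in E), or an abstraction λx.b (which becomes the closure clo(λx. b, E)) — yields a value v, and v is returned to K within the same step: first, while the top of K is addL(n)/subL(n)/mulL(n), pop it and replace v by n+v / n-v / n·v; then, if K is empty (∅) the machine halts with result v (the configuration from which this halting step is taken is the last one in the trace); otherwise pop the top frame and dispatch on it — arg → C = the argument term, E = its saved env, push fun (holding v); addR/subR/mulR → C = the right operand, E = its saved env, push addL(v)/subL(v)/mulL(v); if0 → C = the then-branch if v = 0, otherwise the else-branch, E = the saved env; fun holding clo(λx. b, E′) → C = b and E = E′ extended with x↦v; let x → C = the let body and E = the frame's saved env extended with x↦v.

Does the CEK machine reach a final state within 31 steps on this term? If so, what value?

0. [C=((if0 (6 - 7) then (-2 * 5) else ((λv. ((λx. 4) 4)) 4)) - 8) | E=∅ | K=∅]
1. [C=(if0 (6 - 7) then (-2 * 5) else ((λv. ((λx. 4) 4)) 4)) | E=∅ | K=[subR]]
2. [C=(6 - 7) | E=∅ | K=[if0 :: subR]]
3. [C=6 | E=∅ | K=[subR :: if0 :: subR]]
4. [C=7 | E=∅ | K=[subL(6) :: if0 :: subR]]
5. [C=((λv. ((λx. 4) 4)) 4) | E=∅ | K=[subR]]
6. [C=(λv. ((λx. 4) 4)) | E=∅ | K=[arg :: subR]]
7. [C=4 | E=∅ | K=[fun :: subR]]
8. [C=((λx. 4) 4) | E={v↦4} | K=[subR]]
9. [C=(λx. 4) | E={v↦4} | K=[arg :: subR]]
10. [C=4 | E={v↦4} | K=[fun :: subR]]
11. [C=4 | E={x↦4, v↦4} | K=[subR]]
12. [C=8 | E=∅ | K=[subL(4)]]
→ final value -4

Answer: -4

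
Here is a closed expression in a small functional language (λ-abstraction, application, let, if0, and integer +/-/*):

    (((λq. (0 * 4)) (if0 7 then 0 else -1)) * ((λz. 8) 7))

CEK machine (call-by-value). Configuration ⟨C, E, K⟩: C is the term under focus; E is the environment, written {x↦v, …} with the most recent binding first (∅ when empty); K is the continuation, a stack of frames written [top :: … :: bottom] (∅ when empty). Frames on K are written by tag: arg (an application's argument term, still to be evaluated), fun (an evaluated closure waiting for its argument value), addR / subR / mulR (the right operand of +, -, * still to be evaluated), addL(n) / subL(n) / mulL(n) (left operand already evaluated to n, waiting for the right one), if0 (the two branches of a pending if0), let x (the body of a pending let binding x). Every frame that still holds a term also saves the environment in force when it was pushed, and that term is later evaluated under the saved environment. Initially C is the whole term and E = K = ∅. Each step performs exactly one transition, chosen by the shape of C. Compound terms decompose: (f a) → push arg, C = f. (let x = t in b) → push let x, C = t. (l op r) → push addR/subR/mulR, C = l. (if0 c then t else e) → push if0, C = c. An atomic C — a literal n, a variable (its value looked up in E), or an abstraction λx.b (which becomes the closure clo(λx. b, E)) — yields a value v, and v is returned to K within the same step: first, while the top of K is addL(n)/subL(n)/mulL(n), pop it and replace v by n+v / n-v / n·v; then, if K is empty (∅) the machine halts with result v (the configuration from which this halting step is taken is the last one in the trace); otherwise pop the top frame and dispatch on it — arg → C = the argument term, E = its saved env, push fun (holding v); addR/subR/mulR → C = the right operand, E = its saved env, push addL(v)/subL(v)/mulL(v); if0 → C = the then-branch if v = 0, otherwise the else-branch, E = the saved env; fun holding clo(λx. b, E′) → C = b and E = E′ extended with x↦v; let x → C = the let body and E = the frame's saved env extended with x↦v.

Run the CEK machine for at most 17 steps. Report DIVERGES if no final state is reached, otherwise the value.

step 0: <C=(((λq. (0 * 4)) (if0 7 then 0 else -1)) * ((λz. 8) 7)), E=∅, K=∅>
step 1: <C=((λq. (0 * 4)) (if0 7 then 0 else -1)), E=∅, K=[mulR]>
step 2: <C=(λq. (0 * 4)), E=∅, K=[arg :: mulR]>
step 3: <C=(if0 7 then 0 else -1), E=∅, K=[fun :: mulR]>
step 4: <C=7, E=∅, K=[if0 :: fun :: mulR]>
step 5: <C=-1, E=∅, K=[fun :: mulR]>
step 6: <C=(0 * 4), E={q↦-1}, K=[mulR]>
step 7: <C=0, E={q↦-1}, K=[mulR :: mulR]>
step 8: <C=4, E={q↦-1}, K=[mulL(0) :: mulR]>
step 9: <C=((λz. 8) 7), E=∅, K=[mulL(0)]>
step 10: <C=(λz. 8), E=∅, K=[arg :: mulL(0)]>
step 11: <C=7, E=∅, K=[fun :: mulL(0)]>
step 12: <C=8, E={z↦7}, K=[mulL(0)]>
→ final value 0

Answer: 0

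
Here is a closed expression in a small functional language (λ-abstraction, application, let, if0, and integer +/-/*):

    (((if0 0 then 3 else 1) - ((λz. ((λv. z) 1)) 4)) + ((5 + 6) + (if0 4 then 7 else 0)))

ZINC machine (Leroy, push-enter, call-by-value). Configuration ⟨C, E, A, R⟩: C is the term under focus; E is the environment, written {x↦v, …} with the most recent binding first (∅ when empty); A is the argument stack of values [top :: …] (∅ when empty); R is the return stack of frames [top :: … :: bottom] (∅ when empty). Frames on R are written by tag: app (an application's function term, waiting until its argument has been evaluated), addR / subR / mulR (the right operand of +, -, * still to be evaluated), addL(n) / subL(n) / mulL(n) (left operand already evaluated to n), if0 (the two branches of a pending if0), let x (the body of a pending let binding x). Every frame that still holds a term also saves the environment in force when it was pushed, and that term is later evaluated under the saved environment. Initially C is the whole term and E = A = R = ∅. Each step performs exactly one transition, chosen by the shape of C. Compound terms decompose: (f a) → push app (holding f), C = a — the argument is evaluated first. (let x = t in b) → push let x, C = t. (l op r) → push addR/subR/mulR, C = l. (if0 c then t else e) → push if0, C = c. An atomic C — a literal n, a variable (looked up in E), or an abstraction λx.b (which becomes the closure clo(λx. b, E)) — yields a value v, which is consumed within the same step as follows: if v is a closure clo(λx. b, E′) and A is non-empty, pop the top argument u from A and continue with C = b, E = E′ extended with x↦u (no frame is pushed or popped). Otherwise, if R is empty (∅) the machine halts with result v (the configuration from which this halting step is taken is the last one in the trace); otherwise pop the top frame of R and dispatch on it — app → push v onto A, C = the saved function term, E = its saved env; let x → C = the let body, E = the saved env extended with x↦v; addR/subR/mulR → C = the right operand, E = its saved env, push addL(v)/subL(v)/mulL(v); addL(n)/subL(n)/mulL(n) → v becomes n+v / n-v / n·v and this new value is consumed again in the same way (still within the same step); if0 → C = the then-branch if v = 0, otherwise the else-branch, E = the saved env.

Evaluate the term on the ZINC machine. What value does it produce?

Answer: 10

Derivation:
[0] <C=(((if0 0 then 3 else 1) - ((λz. ((λv. z) 1)) 4)) + ((5 + 6) + (if0 4 then 7 else 0))), E=∅, A=∅, R=∅>
[1] <C=((if0 0 then 3 else 1) - ((λz. ((λv. z) 1)) 4)), E=∅, A=∅, R=[addR]>
[2] <C=(if0 0 then 3 else 1), E=∅, A=∅, R=[subR :: addR]>
[3] <C=0, E=∅, A=∅, R=[if0 :: subR :: addR]>
[4] <C=3, E=∅, A=∅, R=[subR :: addR]>
[5] <C=((λz. ((λv. z) 1)) 4), E=∅, A=∅, R=[subL(3) :: addR]>
[6] <C=4, E=∅, A=∅, R=[app :: subL(3) :: addR]>
[7] <C=(λz. ((λv. z) 1)), E=∅, A=[4], R=[subL(3) :: addR]>
[8] <C=((λv. z) 1), E={z↦4}, A=∅, R=[subL(3) :: addR]>
[9] <C=1, E={z↦4}, A=∅, R=[app :: subL(3) :: addR]>
[10] <C=(λv. z), E={z↦4}, A=[1], R=[subL(3) :: addR]>
[11] <C=z, E={v↦1, z↦4}, A=∅, R=[subL(3) :: addR]>
[12] <C=((5 + 6) + (if0 4 then 7 else 0)), E=∅, A=∅, R=[addL(-1)]>
[13] <C=(5 + 6), E=∅, A=∅, R=[addR :: addL(-1)]>
[14] <C=5, E=∅, A=∅, R=[addR :: addR :: addL(-1)]>
[15] <C=6, E=∅, A=∅, R=[addL(5) :: addR :: addL(-1)]>
[16] <C=(if0 4 then 7 else 0), E=∅, A=∅, R=[addL(11) :: addL(-1)]>
[17] <C=4, E=∅, A=∅, R=[if0 :: addL(11) :: addL(-1)]>
[18] <C=0, E=∅, A=∅, R=[addL(11) :: addL(-1)]>
→ final value 10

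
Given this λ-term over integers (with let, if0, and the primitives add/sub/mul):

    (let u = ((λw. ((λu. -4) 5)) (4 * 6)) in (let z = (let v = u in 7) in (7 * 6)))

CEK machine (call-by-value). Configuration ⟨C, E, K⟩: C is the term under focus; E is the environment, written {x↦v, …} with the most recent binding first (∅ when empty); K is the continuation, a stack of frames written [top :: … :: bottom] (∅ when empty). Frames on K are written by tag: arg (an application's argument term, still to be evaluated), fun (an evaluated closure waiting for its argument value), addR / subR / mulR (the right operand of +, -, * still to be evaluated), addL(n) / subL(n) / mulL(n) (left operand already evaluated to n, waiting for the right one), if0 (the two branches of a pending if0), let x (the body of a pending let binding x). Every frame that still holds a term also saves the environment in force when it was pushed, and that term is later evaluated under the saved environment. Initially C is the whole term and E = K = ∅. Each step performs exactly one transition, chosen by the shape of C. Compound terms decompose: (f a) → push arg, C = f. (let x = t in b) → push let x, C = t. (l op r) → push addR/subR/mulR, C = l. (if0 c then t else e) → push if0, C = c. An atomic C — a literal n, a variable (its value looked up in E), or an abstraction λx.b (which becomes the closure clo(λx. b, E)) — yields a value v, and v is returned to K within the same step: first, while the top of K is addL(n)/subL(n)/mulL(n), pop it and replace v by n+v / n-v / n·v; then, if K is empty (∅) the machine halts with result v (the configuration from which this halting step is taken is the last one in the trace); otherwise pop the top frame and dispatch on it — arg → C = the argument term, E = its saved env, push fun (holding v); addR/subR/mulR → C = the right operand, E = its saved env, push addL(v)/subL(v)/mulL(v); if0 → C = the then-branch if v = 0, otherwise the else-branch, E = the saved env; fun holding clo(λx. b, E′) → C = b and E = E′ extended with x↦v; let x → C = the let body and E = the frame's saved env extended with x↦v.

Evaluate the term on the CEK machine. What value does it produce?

Answer: 42

Execution trace:
[0] [C=(let u = ((λw. ((λu. -4) 5)) (4 * 6)) in (let z = (let v = u in 7) in (7 * 6))) | E=∅ | K=∅]
[1] [C=((λw. ((λu. -4) 5)) (4 * 6)) | E=∅ | K=[let u]]
[2] [C=(λw. ((λu. -4) 5)) | E=∅ | K=[arg :: let u]]
[3] [C=(4 * 6) | E=∅ | K=[fun :: let u]]
[4] [C=4 | E=∅ | K=[mulR :: fun :: let u]]
[5] [C=6 | E=∅ | K=[mulL(4) :: fun :: let u]]
[6] [C=((λu. -4) 5) | E={w↦24} | K=[let u]]
[7] [C=(λu. -4) | E={w↦24} | K=[arg :: let u]]
[8] [C=5 | E={w↦24} | K=[fun :: let u]]
[9] [C=-4 | E={u↦5, w↦24} | K=[let u]]
[10] [C=(let z = (let v = u in 7) in (7 * 6)) | E={u↦-4} | K=∅]
[11] [C=(let v = u in 7) | E={u↦-4} | K=[let z]]
[12] [C=u | E={u↦-4} | K=[let v :: let z]]
[13] [C=7 | E={v↦-4, u↦-4} | K=[let z]]
[14] [C=(7 * 6) | E={z↦7, u↦-4} | K=∅]
[15] [C=7 | E={z↦7, u↦-4} | K=[mulR]]
[16] [C=6 | E={z↦7, u↦-4} | K=[mulL(7)]]
→ final value 42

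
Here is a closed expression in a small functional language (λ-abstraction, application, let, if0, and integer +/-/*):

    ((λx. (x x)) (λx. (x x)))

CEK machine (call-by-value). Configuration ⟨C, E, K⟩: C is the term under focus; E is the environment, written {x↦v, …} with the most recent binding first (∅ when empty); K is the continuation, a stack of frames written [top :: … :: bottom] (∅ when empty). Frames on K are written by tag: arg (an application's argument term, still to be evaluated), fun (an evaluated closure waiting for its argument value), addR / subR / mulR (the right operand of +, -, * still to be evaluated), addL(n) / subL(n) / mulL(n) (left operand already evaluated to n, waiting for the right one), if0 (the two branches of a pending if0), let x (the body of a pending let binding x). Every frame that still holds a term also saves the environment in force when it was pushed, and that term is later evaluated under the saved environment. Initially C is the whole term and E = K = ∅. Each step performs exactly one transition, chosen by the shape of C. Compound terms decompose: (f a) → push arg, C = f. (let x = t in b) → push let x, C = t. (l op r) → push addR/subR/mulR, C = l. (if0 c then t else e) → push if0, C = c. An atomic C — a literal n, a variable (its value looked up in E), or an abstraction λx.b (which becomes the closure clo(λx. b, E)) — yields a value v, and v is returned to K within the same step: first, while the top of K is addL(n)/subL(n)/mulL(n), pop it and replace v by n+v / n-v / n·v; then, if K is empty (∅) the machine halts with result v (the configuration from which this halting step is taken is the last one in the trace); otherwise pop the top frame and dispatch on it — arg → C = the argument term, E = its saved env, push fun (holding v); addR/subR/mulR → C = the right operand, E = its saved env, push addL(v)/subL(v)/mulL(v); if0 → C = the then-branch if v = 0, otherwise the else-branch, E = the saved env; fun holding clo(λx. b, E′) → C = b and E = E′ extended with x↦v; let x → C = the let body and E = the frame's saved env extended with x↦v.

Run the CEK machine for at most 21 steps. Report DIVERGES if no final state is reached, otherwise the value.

Answer: DIVERGES (no final state within 21 steps)

Derivation:
t=0: ⟨C=((λx. (x x)) (λx. (x x))); E=∅; K=∅⟩
t=1: ⟨C=(λx. (x x)); E=∅; K=[arg]⟩
t=2: ⟨C=(λx. (x x)); E=∅; K=[fun]⟩
t=3: ⟨C=(x x); E={x↦clo(λx. (x x), ∅)}; K=∅⟩
t=4: ⟨C=x; E={x↦clo(λx. (x x), ∅)}; K=[arg]⟩
t=5: ⟨C=x; E={x↦clo(λx. (x x), ∅)}; K=[fun]⟩
… configuration repeats with period 3 (steps 3–5 recur indefinitely) …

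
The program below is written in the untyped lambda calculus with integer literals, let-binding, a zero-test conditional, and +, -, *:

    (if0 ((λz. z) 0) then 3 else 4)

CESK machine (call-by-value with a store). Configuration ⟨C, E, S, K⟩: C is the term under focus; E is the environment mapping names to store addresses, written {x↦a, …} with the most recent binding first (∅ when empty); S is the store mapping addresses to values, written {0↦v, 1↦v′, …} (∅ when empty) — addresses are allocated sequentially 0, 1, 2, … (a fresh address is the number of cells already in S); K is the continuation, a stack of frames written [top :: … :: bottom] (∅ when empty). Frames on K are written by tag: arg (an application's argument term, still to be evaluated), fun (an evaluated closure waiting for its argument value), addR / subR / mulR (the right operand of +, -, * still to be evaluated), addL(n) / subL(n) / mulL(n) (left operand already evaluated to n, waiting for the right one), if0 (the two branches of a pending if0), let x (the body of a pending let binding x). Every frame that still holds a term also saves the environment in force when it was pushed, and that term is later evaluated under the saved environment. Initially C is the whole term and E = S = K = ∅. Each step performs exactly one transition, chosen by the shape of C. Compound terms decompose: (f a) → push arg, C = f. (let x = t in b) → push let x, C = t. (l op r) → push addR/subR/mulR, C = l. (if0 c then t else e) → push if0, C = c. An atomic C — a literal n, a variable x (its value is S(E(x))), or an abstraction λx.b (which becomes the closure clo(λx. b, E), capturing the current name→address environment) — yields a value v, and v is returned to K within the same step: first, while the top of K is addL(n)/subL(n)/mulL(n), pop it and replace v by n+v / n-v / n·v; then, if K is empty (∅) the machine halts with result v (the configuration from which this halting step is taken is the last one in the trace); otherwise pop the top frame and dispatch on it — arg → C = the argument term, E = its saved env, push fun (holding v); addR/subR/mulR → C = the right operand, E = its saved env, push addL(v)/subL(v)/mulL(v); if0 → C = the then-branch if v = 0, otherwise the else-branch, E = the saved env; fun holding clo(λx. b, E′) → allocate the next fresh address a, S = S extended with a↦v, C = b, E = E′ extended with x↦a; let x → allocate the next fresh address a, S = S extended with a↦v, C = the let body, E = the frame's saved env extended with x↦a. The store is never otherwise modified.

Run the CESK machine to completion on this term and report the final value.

Answer: 3

Execution trace:
[0] [C=(if0 ((λz. z) 0) then 3 else 4) | E=∅ | S=∅ | K=∅]
[1] [C=((λz. z) 0) | E=∅ | S=∅ | K=[if0]]
[2] [C=(λz. z) | E=∅ | S=∅ | K=[arg :: if0]]
[3] [C=0 | E=∅ | S=∅ | K=[fun :: if0]]
[4] [C=z | E={z↦0} | S={0↦0} | K=[if0]]
[5] [C=3 | E=∅ | S={0↦0} | K=∅]
→ final value 3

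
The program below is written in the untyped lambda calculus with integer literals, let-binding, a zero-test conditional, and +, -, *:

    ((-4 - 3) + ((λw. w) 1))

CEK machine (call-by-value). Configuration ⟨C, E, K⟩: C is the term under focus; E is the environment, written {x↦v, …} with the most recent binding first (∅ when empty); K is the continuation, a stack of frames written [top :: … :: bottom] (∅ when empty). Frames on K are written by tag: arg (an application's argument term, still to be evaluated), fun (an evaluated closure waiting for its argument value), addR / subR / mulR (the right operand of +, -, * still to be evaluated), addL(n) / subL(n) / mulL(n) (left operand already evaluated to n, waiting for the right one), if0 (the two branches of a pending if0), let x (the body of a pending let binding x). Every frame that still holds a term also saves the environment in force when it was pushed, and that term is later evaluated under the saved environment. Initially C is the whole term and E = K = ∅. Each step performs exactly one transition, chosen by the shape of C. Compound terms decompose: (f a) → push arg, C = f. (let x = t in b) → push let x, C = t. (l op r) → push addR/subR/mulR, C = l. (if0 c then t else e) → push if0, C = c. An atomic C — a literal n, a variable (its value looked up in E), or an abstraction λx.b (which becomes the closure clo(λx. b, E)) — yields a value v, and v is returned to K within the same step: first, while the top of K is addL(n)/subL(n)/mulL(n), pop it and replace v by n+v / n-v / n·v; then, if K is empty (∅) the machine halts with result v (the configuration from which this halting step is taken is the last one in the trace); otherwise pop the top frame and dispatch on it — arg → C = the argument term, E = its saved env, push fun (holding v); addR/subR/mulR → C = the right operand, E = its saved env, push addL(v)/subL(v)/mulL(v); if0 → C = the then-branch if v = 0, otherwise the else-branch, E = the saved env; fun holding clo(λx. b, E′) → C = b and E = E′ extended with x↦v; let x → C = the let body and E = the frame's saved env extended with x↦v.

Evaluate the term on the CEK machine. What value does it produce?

[0] [C=((-4 - 3) + ((λw. w) 1)) | E=∅ | K=∅]
[1] [C=(-4 - 3) | E=∅ | K=[addR]]
[2] [C=-4 | E=∅ | K=[subR :: addR]]
[3] [C=3 | E=∅ | K=[subL(-4) :: addR]]
[4] [C=((λw. w) 1) | E=∅ | K=[addL(-7)]]
[5] [C=(λw. w) | E=∅ | K=[arg :: addL(-7)]]
[6] [C=1 | E=∅ | K=[fun :: addL(-7)]]
[7] [C=w | E={w↦1} | K=[addL(-7)]]
→ final value -6

Answer: -6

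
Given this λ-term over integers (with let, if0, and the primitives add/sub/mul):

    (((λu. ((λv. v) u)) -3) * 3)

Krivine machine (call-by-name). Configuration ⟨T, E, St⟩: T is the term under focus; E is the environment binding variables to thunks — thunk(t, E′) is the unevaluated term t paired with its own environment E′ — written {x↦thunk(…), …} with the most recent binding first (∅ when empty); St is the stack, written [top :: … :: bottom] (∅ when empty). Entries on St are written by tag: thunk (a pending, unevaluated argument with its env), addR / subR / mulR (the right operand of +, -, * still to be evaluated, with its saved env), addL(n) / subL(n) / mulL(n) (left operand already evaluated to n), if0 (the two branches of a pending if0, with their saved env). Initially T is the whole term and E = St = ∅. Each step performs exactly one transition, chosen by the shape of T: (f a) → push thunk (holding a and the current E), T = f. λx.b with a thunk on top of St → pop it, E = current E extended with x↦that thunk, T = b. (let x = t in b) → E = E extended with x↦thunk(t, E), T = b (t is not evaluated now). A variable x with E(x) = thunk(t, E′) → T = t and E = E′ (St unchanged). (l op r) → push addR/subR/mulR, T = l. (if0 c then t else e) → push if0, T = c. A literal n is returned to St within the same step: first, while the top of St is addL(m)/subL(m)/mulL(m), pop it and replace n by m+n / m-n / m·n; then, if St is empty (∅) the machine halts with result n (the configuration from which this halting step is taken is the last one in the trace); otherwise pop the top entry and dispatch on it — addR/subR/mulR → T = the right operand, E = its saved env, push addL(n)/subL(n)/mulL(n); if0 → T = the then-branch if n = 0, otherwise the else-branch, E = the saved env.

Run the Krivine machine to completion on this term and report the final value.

Answer: -9

Machine steps:
[0] ⟨T=(((λu. ((λv. v) u)) -3) * 3); E=∅; St=∅⟩
[1] ⟨T=((λu. ((λv. v) u)) -3); E=∅; St=[mulR]⟩
[2] ⟨T=(λu. ((λv. v) u)); E=∅; St=[thunk :: mulR]⟩
[3] ⟨T=((λv. v) u); E={u↦thunk(-3, ∅)}; St=[mulR]⟩
[4] ⟨T=(λv. v); E={u↦thunk(-3, ∅)}; St=[thunk :: mulR]⟩
[5] ⟨T=v; E={v↦thunk(u, {u↦thunk(-3, ∅)}), u↦thunk(-3, ∅)}; St=[mulR]⟩
[6] ⟨T=u; E={u↦thunk(-3, ∅)}; St=[mulR]⟩
[7] ⟨T=-3; E=∅; St=[mulR]⟩
[8] ⟨T=3; E=∅; St=[mulL(-3)]⟩
→ final value -9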